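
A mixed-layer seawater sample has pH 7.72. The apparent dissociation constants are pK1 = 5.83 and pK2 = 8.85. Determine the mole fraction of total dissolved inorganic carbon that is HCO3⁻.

α₁ = 0.920

α₁ = 1 / (1 + [H⁺]/K1 + K2/[H⁺]) = 1 / (1 + 10^-1.89 + 10^-1.13)
   = 1 / (1 + 0.012882 + 0.074131) = 1/1.0870 = 0.9200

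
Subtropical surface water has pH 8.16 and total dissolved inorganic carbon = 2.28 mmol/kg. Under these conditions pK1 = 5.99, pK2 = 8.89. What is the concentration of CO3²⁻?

α₂ = 1 / (1 + [H⁺]/K2 + [H⁺]²/(K1K2)) = 1 / (1 + 10^+0.73 + 10^-1.44)
   = 1 / (1 + 5.3703 + 0.036308) = 1/6.4066 = 0.1561
[CO3²⁻] = α₂ × DIC = 0.1561 × 2.28 = 0.356 mmol/kg

[CO3²⁻] = 0.356 mmol/kg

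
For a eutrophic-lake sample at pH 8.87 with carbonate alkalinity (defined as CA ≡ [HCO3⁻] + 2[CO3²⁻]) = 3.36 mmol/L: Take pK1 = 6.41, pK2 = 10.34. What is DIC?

CA = [HCO3⁻] + 2[CO3²⁻] = (α₁ + 2α₂)·DIC
At pH 8.87: [H⁺]/K1 = 10^-2.46 = 0.0034674, K2/[H⁺] = 10^-1.47 = 0.033884
α₁ = 1/(1 + 0.0034674 + 0.033884) = 1/1.0374 = 0.9640; α₂ = α₁·K2/[H⁺] = 0.03266
α₁ + 2α₂ = 1.0293
DIC = CA / (α₁ + 2α₂) = 3.36 / 1.0293 = 3.26 mmol/L

DIC = 3.26 mmol/L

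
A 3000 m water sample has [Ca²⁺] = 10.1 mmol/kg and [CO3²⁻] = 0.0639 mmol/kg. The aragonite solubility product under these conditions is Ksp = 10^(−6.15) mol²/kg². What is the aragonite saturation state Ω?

Ksp = 10^(−6.15) = 7.079×10^-7
Ω = [Ca²⁺][CO3²⁻]/Ksp = (10.1×10^-3)(0.0639×10^-3) / 7.079×10^-7 = 0.912

Ω = 0.912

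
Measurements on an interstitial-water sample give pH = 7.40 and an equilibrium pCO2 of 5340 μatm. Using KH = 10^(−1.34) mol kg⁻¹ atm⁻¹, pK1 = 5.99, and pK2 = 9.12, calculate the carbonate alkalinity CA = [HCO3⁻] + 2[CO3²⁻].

[CO2*] = KH · pCO2 = 10^(−1.34) × 5340×10^-6 = 2.441×10^-4 mol/kg
α₀ = 1/(1 + K1/[H⁺] + K1K2/[H⁺]²) = 1/(1 + 10^+1.41 + 10^-0.31) = 0.03677
DIC = [CO2*]/α₀ = 2.441×10^-4 / 0.03677 = 6.638 mmol/kg
CA = (α₁ + 2α₂)·DIC = (0.9452 + 2×0.01801) × 6.638 = 6.51 mmol/kg

CA = 6.51 mmol/kg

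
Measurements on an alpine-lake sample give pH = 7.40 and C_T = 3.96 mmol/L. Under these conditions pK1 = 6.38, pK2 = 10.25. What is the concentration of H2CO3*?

α₀ = 1 / (1 + K1/[H⁺] + K1K2/[H⁺]²) = 1 / (1 + 10^+1.02 + 10^-1.83)
   = 1 / (1 + 10.471 + 0.014791) = 1/11.486 = 0.08706
[CO2*] = α₀ × DIC = 0.08706 × 3.96 = 0.345 mmol/L

[CO2*] = 0.345 mmol/L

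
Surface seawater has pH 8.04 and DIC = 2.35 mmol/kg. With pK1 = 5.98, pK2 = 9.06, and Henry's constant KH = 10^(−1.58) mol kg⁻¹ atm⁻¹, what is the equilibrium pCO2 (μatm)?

pCO2 = 705 μatm

α₀ = 1 / (1 + K1/[H⁺] + K1K2/[H⁺]²) = 1 / (1 + 10^+2.06 + 10^+1.04)
   = 1 / (1 + 114.82 + 10.965) = 1/126.78 = 0.007888
[CO2*] = α₀ × DIC = 0.007888 × 2.35 = 0.01854 mmol/kg = 18.54 μmol/kg
pCO2 = [CO2*]/KH = 1.854×10^-5 / 2.630×10^-2 = 705 μatm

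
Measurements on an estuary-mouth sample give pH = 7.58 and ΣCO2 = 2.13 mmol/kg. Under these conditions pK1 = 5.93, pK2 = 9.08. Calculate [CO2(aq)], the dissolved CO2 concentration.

[CO2*] = 0.0452 mmol/kg

α₀ = 1 / (1 + K1/[H⁺] + K1K2/[H⁺]²) = 1 / (1 + 10^+1.65 + 10^+0.15)
   = 1 / (1 + 44.668 + 1.4125) = 1/47.081 = 0.02124
[CO2*] = α₀ × DIC = 0.02124 × 2.13 = 0.0452 mmol/kg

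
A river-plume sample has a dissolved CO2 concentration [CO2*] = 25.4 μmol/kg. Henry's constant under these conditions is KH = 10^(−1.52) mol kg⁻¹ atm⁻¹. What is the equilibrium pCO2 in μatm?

KH = 10^(−1.52) = 3.020×10^-2 mol kg⁻¹ atm⁻¹
pCO2 = [CO2*]/KH = 25.4×10^-6 / 3.020×10^-2 = 8.41×10^-4 atm = 841 μatm

pCO2 = 841 μatm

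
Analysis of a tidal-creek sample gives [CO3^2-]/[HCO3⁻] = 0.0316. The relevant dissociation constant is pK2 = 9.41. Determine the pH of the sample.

From K2 = [H⁺][CO3^2-]/[HCO3⁻]:  pH = pK2 + log₁₀([CO3^2-]/[HCO3⁻])
log₁₀(0.0316) = -1.500
pH = 9.41 + (-1.500) = 7.91

pH = 7.91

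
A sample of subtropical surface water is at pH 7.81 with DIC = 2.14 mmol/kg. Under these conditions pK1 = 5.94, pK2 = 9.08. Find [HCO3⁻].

α₁ = 1 / (1 + [H⁺]/K1 + K2/[H⁺]) = 1 / (1 + 10^-1.87 + 10^-1.27)
   = 1 / (1 + 0.013490 + 0.053703) = 1/1.0672 = 0.9370
[HCO3⁻] = α₁ × DIC = 0.9370 × 2.14 = 2.01 mmol/kg

[HCO3⁻] = 2.01 mmol/kg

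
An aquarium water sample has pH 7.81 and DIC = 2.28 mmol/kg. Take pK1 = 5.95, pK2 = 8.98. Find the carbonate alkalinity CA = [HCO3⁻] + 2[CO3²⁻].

CA = 2.39 mmol/kg

CA = [HCO3⁻] + 2[CO3²⁻] = (α₁ + 2α₂)·DIC
At pH 7.81: [H⁺]/K1 = 10^-1.86 = 0.013804, K2/[H⁺] = 10^-1.17 = 0.067608
α₁ = 1/(1 + 0.013804 + 0.067608) = 1/1.0814 = 0.9247; α₂ = α₁·K2/[H⁺] = 0.06252
α₁ + 2α₂ = 1.0498
CA = 1.0498 × 2.28 = 2.39 mmol/kg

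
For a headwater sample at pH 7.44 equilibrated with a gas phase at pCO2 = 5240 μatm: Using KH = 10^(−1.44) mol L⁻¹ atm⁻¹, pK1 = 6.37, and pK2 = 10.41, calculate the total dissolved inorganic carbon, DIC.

DIC = 2.43 mmol/L

[CO2*] = KH · pCO2 = 10^(−1.44) × 5240×10^-6 = 1.903×10^-4 mol/L
α₀ = 1/(1 + K1/[H⁺] + K1K2/[H⁺]²) = 1/(1 + 10^+1.07 + 10^-1.90) = 0.07836
DIC = [CO2*]/α₀ = 1.903×10^-4 / 0.07836 = 2.43 mmol/L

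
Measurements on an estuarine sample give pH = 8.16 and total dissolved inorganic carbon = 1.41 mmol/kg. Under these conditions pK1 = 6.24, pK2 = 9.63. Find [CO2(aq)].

α₀ = 1 / (1 + K1/[H⁺] + K1K2/[H⁺]²) = 1 / (1 + 10^+1.92 + 10^+0.45)
   = 1 / (1 + 83.176 + 2.8184) = 1/86.995 = 0.01149
[CO2*] = α₀ × DIC = 0.01149 × 1.41 = 0.0162 mmol/kg = 16.2 μmol/kg

[CO2*] = 16.2 μmol/kg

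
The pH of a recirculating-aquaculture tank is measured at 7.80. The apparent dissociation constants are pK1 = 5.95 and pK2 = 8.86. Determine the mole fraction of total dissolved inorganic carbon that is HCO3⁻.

α₁ = 0.908

α₁ = 1 / (1 + [H⁺]/K1 + K2/[H⁺]) = 1 / (1 + 10^-1.85 + 10^-1.06)
   = 1 / (1 + 0.014125 + 0.087096) = 1/1.1012 = 0.9081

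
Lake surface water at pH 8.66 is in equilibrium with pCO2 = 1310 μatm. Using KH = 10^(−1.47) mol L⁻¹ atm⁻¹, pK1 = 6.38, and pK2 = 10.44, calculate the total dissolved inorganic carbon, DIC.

[CO2*] = KH · pCO2 = 10^(−1.47) × 1310×10^-6 = 4.439×10^-5 mol/L
α₀ = 1/(1 + K1/[H⁺] + K1K2/[H⁺]²) = 1/(1 + 10^+2.28 + 10^+0.50) = 0.005136
DIC = [CO2*]/α₀ = 4.439×10^-5 / 0.005136 = 8.64 mmol/L

DIC = 8.64 mmol/L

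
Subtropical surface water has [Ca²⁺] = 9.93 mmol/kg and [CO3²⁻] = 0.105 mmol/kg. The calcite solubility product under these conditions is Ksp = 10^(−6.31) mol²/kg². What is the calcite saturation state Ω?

Ω = 2.13

Ksp = 10^(−6.31) = 4.898×10^-7
Ω = [Ca²⁺][CO3²⁻]/Ksp = (9.93×10^-3)(0.105×10^-3) / 4.898×10^-7 = 2.13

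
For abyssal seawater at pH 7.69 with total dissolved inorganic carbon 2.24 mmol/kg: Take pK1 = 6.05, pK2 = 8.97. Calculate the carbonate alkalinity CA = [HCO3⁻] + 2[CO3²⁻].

CA = [HCO3⁻] + 2[CO3²⁻] = (α₁ + 2α₂)·DIC
At pH 7.69: [H⁺]/K1 = 10^-1.64 = 0.022909, K2/[H⁺] = 10^-1.28 = 0.052481
α₁ = 1/(1 + 0.022909 + 0.052481) = 1/1.0754 = 0.9299; α₂ = α₁·K2/[H⁺] = 0.04880
α₁ + 2α₂ = 1.0275
CA = 1.0275 × 2.24 = 2.30 mmol/kg

CA = 2.30 mmol/kg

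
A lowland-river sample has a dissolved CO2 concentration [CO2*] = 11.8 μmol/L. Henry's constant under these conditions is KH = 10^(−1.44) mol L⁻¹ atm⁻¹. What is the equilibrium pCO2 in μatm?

KH = 10^(−1.44) = 3.631×10^-2 mol L⁻¹ atm⁻¹
pCO2 = [CO2*]/KH = 11.8×10^-6 / 3.631×10^-2 = 3.25×10^-4 atm = 325 μatm

pCO2 = 325 μatm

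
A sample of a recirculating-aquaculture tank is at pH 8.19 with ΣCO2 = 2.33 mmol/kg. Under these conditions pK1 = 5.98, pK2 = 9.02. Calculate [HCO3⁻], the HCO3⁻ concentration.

[HCO3⁻] = 2.02 mmol/kg

α₁ = 1 / (1 + [H⁺]/K1 + K2/[H⁺]) = 1 / (1 + 10^-2.21 + 10^-0.83)
   = 1 / (1 + 0.0061660 + 0.14791) = 1/1.1541 = 0.8665
[HCO3⁻] = α₁ × DIC = 0.8665 × 2.33 = 2.02 mmol/kg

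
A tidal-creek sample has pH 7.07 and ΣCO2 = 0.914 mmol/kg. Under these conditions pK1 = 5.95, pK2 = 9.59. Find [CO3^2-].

α₂ = 1 / (1 + [H⁺]/K2 + [H⁺]²/(K1K2)) = 1 / (1 + 10^+2.52 + 10^+1.40)
   = 1 / (1 + 331.13 + 25.119) = 1/357.25 = 0.002799
[CO3²⁻] = α₂ × DIC = 0.002799 × 0.914 = 0.00256 mmol/kg = 2.56 μmol/kg

[CO3²⁻] = 2.56 μmol/kg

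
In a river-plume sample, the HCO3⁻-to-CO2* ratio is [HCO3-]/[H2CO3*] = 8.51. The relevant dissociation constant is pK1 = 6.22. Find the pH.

pH = 7.15

From K1 = [H⁺][HCO3-]/[H2CO3*]:  pH = pK1 + log₁₀([HCO3-]/[H2CO3*])
log₁₀(8.51) = +0.930
pH = 6.22 + (+0.930) = 7.15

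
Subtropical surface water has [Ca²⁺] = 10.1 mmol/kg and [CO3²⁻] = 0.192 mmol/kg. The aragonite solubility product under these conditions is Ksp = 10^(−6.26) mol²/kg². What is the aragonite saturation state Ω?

Ksp = 10^(−6.26) = 5.495×10^-7
Ω = [Ca²⁺][CO3²⁻]/Ksp = (10.1×10^-3)(0.192×10^-3) / 5.495×10^-7 = 3.53

Ω = 3.53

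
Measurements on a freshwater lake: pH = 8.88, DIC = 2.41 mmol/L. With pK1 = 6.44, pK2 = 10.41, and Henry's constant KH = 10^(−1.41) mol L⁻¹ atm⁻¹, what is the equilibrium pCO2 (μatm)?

pCO2 = 218 μatm

α₀ = 1 / (1 + K1/[H⁺] + K1K2/[H⁺]²) = 1 / (1 + 10^+2.44 + 10^+0.91)
   = 1 / (1 + 275.42 + 8.1283) = 1/284.55 = 0.003514
[CO2*] = α₀ × DIC = 0.003514 × 2.41 = 0.008469 mmol/L = 8.469 μmol/L
pCO2 = [CO2*]/KH = 8.469×10^-6 / 3.890×10^-2 = 218 μatm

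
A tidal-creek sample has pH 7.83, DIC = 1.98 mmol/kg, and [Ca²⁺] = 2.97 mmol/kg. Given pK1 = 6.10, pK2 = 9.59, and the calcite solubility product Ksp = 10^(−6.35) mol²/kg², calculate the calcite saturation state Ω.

α₂ = 1 / (1 + [H⁺]/K2 + [H⁺]²/(K1K2)) = 1 / (1 + 10^+1.76 + 10^+0.03)
   = 1 / (1 + 57.544 + 1.0715) = 1/59.616 = 0.01677
[CO3²⁻] = α₂ × DIC = 0.01677 × 1.98 = 0.03321 mmol/kg
Ksp = 10^(−6.35) = 4.467×10^-7
Ω = [Ca²⁺][CO3²⁻]/Ksp = (2.97×10^-3)(3.321×10^-5) / 4.467×10^-7 = 0.221

Ω = 0.221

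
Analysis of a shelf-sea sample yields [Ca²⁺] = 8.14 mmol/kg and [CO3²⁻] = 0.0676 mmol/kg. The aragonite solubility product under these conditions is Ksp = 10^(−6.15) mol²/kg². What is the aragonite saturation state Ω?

Ω = 0.777

Ksp = 10^(−6.15) = 7.079×10^-7
Ω = [Ca²⁺][CO3²⁻]/Ksp = (8.14×10^-3)(0.0676×10^-3) / 7.079×10^-7 = 0.777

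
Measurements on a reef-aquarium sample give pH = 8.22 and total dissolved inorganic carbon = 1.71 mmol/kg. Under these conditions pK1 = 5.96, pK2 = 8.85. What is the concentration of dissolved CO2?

α₀ = 1 / (1 + K1/[H⁺] + K1K2/[H⁺]²) = 1 / (1 + 10^+2.26 + 10^+1.63)
   = 1 / (1 + 181.97 + 42.658) = 1/225.63 = 0.004432
[CO2*] = α₀ × DIC = 0.004432 × 1.71 = 0.00758 mmol/kg = 7.58 μmol/kg

[CO2*] = 7.58 μmol/kg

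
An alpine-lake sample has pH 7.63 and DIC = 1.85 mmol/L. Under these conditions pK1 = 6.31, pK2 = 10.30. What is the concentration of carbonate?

[CO3²⁻] = 3.77 μmol/L

α₂ = 1 / (1 + [H⁺]/K2 + [H⁺]²/(K1K2)) = 1 / (1 + 10^+2.67 + 10^+1.35)
   = 1 / (1 + 467.74 + 22.387) = 1/491.12 = 0.002036
[CO3²⁻] = α₂ × DIC = 0.002036 × 1.85 = 0.00377 mmol/L = 3.77 μmol/L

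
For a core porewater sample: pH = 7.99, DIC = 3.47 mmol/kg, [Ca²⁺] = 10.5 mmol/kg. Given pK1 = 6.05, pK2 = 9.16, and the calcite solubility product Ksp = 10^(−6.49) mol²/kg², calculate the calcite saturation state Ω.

α₂ = 1 / (1 + [H⁺]/K2 + [H⁺]²/(K1K2)) = 1 / (1 + 10^+1.17 + 10^-0.77)
   = 1 / (1 + 14.791 + 0.16982) = 1/15.961 = 0.06265
[CO3²⁻] = α₂ × DIC = 0.06265 × 3.47 = 0.2174 mmol/kg
Ksp = 10^(−6.49) = 3.236×10^-7
Ω = [Ca²⁺][CO3²⁻]/Ksp = (10.5×10^-3)(2.174×10^-4) / 3.236×10^-7 = 7.05

Ω = 7.05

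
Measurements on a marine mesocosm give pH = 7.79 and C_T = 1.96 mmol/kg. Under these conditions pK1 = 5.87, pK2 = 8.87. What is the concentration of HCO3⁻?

α₁ = 1 / (1 + [H⁺]/K1 + K2/[H⁺]) = 1 / (1 + 10^-1.92 + 10^-1.08)
   = 1 / (1 + 0.012023 + 0.083176) = 1/1.0952 = 0.9131
[HCO3⁻] = α₁ × DIC = 0.9131 × 1.96 = 1.79 mmol/kg

[HCO3⁻] = 1.79 mmol/kg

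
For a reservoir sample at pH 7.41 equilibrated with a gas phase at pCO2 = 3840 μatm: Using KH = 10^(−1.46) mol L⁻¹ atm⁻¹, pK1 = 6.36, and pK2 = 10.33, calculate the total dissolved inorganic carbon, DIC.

DIC = 1.63 mmol/L

[CO2*] = KH · pCO2 = 10^(−1.46) × 3840×10^-6 = 1.331×10^-4 mol/L
α₀ = 1/(1 + K1/[H⁺] + K1K2/[H⁺]²) = 1/(1 + 10^+1.05 + 10^-1.87) = 0.08174
DIC = [CO2*]/α₀ = 1.331×10^-4 / 0.08174 = 1.63 mmol/L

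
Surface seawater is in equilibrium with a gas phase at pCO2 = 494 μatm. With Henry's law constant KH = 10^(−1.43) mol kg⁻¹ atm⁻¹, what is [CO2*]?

KH = 10^(−1.43) = 3.715×10^-2 mol kg⁻¹ atm⁻¹
[CO2*] = KH · pCO2 = 3.715×10^-2 × 494×10^-6 atm = 1.84×10^-5 mol/kg

[CO2*] = 18.4 μmol/kg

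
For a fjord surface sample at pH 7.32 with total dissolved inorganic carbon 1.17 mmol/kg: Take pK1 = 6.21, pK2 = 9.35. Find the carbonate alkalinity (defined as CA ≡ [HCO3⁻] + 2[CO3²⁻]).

CA = [HCO3⁻] + 2[CO3²⁻] = (α₁ + 2α₂)·DIC
At pH 7.32: [H⁺]/K1 = 10^-1.11 = 0.077625, K2/[H⁺] = 10^-2.03 = 0.0093325
α₁ = 1/(1 + 0.077625 + 0.0093325) = 1/1.0870 = 0.9200; α₂ = α₁·K2/[H⁺] = 0.008586
α₁ + 2α₂ = 0.9372
CA = 0.9372 × 1.17 = 1.10 mmol/kg

CA = 1.10 mmol/kg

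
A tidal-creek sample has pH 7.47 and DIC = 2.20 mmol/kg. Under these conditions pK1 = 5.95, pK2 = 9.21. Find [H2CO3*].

α₀ = 1 / (1 + K1/[H⁺] + K1K2/[H⁺]²) = 1 / (1 + 10^+1.52 + 10^-0.22)
   = 1 / (1 + 33.113 + 0.60256) = 1/34.716 = 0.02881
[CO2*] = α₀ × DIC = 0.02881 × 2.20 = 0.0634 mmol/kg

[CO2*] = 0.0634 mmol/kg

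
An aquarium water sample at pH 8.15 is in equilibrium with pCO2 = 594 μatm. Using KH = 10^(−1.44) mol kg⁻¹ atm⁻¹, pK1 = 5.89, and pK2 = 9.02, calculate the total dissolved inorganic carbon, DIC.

[CO2*] = KH · pCO2 = 10^(−1.44) × 594×10^-6 = 2.157×10^-5 mol/kg
α₀ = 1/(1 + K1/[H⁺] + K1K2/[H⁺]²) = 1/(1 + 10^+2.26 + 10^+1.39) = 0.004819
DIC = [CO2*]/α₀ = 2.157×10^-5 / 0.004819 = 4.48 mmol/kg

DIC = 4.48 mmol/kg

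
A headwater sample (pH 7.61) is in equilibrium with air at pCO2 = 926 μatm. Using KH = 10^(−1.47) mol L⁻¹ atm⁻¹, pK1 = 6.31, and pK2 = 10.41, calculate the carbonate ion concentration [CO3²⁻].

[CO2*] = KH · pCO2 = 10^(−1.47) × 926×10^-6 = 3.138×10^-5 mol/L
α₀ = 1/(1 + K1/[H⁺] + K1K2/[H⁺]²) = 1/(1 + 10^+1.30 + 10^-1.50) = 0.04765
DIC = [CO2*]/α₀ = 3.138×10^-5 / 0.04765 = 0.6584 mmol/L
[CO3²⁻] = α₂·DIC; α₂ = 0.001507, so [CO3²⁻] = 0.001507 × 0.6584 = 0.000992 mmol/L = 0.992 μmol/L

[CO3²⁻] = 0.992 μmol/L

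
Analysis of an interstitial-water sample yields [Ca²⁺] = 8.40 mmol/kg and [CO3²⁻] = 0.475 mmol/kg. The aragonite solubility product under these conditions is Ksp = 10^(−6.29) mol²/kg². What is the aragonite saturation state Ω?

Ksp = 10^(−6.29) = 5.129×10^-7
Ω = [Ca²⁺][CO3²⁻]/Ksp = (8.40×10^-3)(0.475×10^-3) / 5.129×10^-7 = 7.78

Ω = 7.78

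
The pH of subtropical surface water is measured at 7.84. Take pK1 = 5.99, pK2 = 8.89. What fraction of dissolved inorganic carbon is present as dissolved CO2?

α₀ = 0.0128

α₀ = 1 / (1 + K1/[H⁺] + K1K2/[H⁺]²) = 1 / (1 + 10^+1.85 + 10^+0.80)
   = 1 / (1 + 70.795 + 6.3096) = 1/78.104 = 0.01280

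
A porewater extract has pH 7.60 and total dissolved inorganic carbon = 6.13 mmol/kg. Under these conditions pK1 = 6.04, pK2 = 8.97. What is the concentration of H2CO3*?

[CO2*] = 0.158 mmol/kg

α₀ = 1 / (1 + K1/[H⁺] + K1K2/[H⁺]²) = 1 / (1 + 10^+1.56 + 10^+0.19)
   = 1 / (1 + 36.308 + 1.5488) = 1/38.857 = 0.02574
[CO2*] = α₀ × DIC = 0.02574 × 6.13 = 0.158 mmol/kg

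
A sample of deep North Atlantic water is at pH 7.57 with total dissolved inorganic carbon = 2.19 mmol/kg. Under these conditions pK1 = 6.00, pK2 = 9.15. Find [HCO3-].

α₁ = 1 / (1 + [H⁺]/K1 + K2/[H⁺]) = 1 / (1 + 10^-1.57 + 10^-1.58)
   = 1 / (1 + 0.026915 + 0.026303) = 1/1.0532 = 0.9495
[HCO3⁻] = α₁ × DIC = 0.9495 × 2.19 = 2.08 mmol/kg

[HCO3⁻] = 2.08 mmol/kg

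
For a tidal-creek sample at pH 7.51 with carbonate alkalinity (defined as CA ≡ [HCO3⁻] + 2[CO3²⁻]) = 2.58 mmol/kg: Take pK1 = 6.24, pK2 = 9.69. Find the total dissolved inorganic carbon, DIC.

DIC = 2.70 mmol/kg

CA = [HCO3⁻] + 2[CO3²⁻] = (α₁ + 2α₂)·DIC
At pH 7.51: [H⁺]/K1 = 10^-1.27 = 0.053703, K2/[H⁺] = 10^-2.18 = 0.0066069
α₁ = 1/(1 + 0.053703 + 0.0066069) = 1/1.0603 = 0.9431; α₂ = α₁·K2/[H⁺] = 0.006231
α₁ + 2α₂ = 0.9556
DIC = CA / (α₁ + 2α₂) = 2.58 / 0.9556 = 2.70 mmol/kg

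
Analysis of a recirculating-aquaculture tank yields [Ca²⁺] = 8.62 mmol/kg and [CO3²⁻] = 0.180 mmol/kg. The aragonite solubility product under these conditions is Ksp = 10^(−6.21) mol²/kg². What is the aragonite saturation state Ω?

Ksp = 10^(−6.21) = 6.166×10^-7
Ω = [Ca²⁺][CO3²⁻]/Ksp = (8.62×10^-3)(0.180×10^-3) / 6.166×10^-7 = 2.52

Ω = 2.52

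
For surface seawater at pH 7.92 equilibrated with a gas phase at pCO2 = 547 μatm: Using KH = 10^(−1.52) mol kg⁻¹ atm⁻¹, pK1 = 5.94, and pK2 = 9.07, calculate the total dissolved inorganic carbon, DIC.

[CO2*] = KH · pCO2 = 10^(−1.52) × 547×10^-6 = 1.652×10^-5 mol/kg
α₀ = 1/(1 + K1/[H⁺] + K1K2/[H⁺]²) = 1/(1 + 10^+1.98 + 10^+0.83) = 0.009684
DIC = [CO2*]/α₀ = 1.652×10^-5 / 0.009684 = 1.71 mmol/kg

DIC = 1.71 mmol/kg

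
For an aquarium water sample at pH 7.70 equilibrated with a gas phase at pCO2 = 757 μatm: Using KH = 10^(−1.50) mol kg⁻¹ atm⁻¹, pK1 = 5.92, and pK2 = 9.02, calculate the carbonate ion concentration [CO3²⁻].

[CO2*] = KH · pCO2 = 10^(−1.50) × 757×10^-6 = 2.394×10^-5 mol/kg
α₀ = 1/(1 + K1/[H⁺] + K1K2/[H⁺]²) = 1/(1 + 10^+1.78 + 10^+0.46) = 0.01559
DIC = [CO2*]/α₀ = 2.394×10^-5 / 0.01559 = 1.535 mmol/kg
[CO3²⁻] = α₂·DIC; α₂ = 0.04496, so [CO3²⁻] = 0.04496 × 1.535 = 0.0690 mmol/kg

[CO3²⁻] = 0.0690 mmol/kg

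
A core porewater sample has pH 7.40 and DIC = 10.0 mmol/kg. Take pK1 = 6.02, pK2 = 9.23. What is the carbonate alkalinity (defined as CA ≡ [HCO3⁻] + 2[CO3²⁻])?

CA = [HCO3⁻] + 2[CO3²⁻] = (α₁ + 2α₂)·DIC
At pH 7.40: [H⁺]/K1 = 10^-1.38 = 0.041687, K2/[H⁺] = 10^-1.83 = 0.014791
α₁ = 1/(1 + 0.041687 + 0.014791) = 1/1.0565 = 0.9465; α₂ = α₁·K2/[H⁺] = 0.01400
α₁ + 2α₂ = 0.9745
CA = 0.9745 × 10.0 = 9.75 mmol/kg

CA = 9.75 mmol/kg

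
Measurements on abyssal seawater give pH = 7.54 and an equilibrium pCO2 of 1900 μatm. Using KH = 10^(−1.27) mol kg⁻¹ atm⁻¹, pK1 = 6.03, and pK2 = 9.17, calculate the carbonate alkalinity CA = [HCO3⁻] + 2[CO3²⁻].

[CO2*] = KH · pCO2 = 10^(−1.27) × 1900×10^-6 = 1.020×10^-4 mol/kg
α₀ = 1/(1 + K1/[H⁺] + K1K2/[H⁺]²) = 1/(1 + 10^+1.51 + 10^-0.12) = 0.02931
DIC = [CO2*]/α₀ = 1.020×10^-4 / 0.02931 = 3.481 mmol/kg
CA = (α₁ + 2α₂)·DIC = (0.9485 + 2×0.02223) × 3.481 = 3.46 mmol/kg

CA = 3.46 mmol/kg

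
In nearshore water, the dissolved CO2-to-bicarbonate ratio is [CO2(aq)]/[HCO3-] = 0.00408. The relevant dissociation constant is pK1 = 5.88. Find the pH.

From K1 = [H⁺][HCO3-]/[CO2(aq)]:  pH = pK1 − log₁₀([CO2(aq)]/[HCO3-])
log₁₀(0.00408) = -2.389
pH = 5.88 − (-2.389) = 8.27

pH = 8.27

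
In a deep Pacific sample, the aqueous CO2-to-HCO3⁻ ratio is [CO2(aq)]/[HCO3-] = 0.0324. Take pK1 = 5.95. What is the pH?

From K1 = [H⁺][HCO3-]/[CO2(aq)]:  pH = pK1 − log₁₀([CO2(aq)]/[HCO3-])
log₁₀(0.0324) = -1.489
pH = 5.95 − (-1.489) = 7.44

pH = 7.44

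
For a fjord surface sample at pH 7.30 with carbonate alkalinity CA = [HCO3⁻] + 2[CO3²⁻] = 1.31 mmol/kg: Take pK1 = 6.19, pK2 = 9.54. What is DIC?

CA = [HCO3⁻] + 2[CO3²⁻] = (α₁ + 2α₂)·DIC
At pH 7.30: [H⁺]/K1 = 10^-1.11 = 0.077625, K2/[H⁺] = 10^-2.24 = 0.0057544
α₁ = 1/(1 + 0.077625 + 0.0057544) = 1/1.0834 = 0.9230; α₂ = α₁·K2/[H⁺] = 0.005312
α₁ + 2α₂ = 0.9337
DIC = CA / (α₁ + 2α₂) = 1.31 / 0.9337 = 1.40 mmol/kg

DIC = 1.40 mmol/kg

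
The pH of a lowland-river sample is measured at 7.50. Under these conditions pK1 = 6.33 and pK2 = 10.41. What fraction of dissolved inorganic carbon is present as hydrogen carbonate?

α₁ = 1 / (1 + [H⁺]/K1 + K2/[H⁺]) = 1 / (1 + 10^-1.17 + 10^-2.91)
   = 1 / (1 + 0.067608 + 0.0012303) = 1/1.0688 = 0.9356

α₁ = 0.936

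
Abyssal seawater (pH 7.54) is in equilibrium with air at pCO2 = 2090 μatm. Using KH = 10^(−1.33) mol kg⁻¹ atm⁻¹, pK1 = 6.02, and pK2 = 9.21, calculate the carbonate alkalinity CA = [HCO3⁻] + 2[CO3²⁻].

[CO2*] = KH · pCO2 = 10^(−1.33) × 2090×10^-6 = 9.776×10^-5 mol/kg
α₀ = 1/(1 + K1/[H⁺] + K1K2/[H⁺]²) = 1/(1 + 10^+1.52 + 10^-0.15) = 0.02872
DIC = [CO2*]/α₀ = 9.776×10^-5 / 0.02872 = 3.404 mmol/kg
CA = (α₁ + 2α₂)·DIC = (0.9510 + 2×0.02033) × 3.404 = 3.38 mmol/kg

CA = 3.38 mmol/kg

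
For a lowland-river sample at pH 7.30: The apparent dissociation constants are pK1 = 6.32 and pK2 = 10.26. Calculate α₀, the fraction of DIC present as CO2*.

α₀ = 1 / (1 + K1/[H⁺] + K1K2/[H⁺]²) = 1 / (1 + 10^+0.98 + 10^-1.98)
   = 1 / (1 + 9.5499 + 0.010471) = 1/10.560 = 0.09469

α₀ = 0.0947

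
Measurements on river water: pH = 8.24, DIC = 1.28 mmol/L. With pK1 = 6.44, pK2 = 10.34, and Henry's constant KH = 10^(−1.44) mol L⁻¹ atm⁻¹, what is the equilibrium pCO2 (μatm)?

α₀ = 1 / (1 + K1/[H⁺] + K1K2/[H⁺]²) = 1 / (1 + 10^+1.80 + 10^-0.30)
   = 1 / (1 + 63.096 + 0.50119) = 1/64.597 = 0.01548
[CO2*] = α₀ × DIC = 0.01548 × 1.28 = 0.01982 mmol/L = 19.82 μmol/L
pCO2 = [CO2*]/KH = 1.982×10^-5 / 3.631×10^-2 = 546 μatm

pCO2 = 546 μatm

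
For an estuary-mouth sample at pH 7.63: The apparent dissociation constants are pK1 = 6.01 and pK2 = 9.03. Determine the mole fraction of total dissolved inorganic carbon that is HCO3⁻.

α₁ = 1 / (1 + [H⁺]/K1 + K2/[H⁺]) = 1 / (1 + 10^-1.62 + 10^-1.40)
   = 1 / (1 + 0.023988 + 0.039811) = 1/1.0638 = 0.9400

α₁ = 0.940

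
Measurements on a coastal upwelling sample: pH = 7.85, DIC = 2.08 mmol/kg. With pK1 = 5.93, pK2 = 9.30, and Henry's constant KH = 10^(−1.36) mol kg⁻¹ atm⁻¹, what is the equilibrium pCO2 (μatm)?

α₀ = 1 / (1 + K1/[H⁺] + K1K2/[H⁺]²) = 1 / (1 + 10^+1.92 + 10^+0.47)
   = 1 / (1 + 83.176 + 2.9512) = 1/87.128 = 0.01148
[CO2*] = α₀ × DIC = 0.01148 × 2.08 = 0.02387 mmol/kg
pCO2 = [CO2*]/KH = 2.387×10^-5 / 4.365×10^-2 = 547 μatm

pCO2 = 547 μatm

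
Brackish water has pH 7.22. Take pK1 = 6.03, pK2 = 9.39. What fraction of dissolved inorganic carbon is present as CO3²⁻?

α₂ = 1 / (1 + [H⁺]/K2 + [H⁺]²/(K1K2)) = 1 / (1 + 10^+2.17 + 10^+0.98)
   = 1 / (1 + 147.91 + 9.5499) = 1/158.46 = 0.006311

α₂ = 0.00631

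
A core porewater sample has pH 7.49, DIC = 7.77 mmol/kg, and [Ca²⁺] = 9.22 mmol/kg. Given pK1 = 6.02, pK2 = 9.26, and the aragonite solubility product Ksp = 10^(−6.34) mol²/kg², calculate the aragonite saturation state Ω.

α₂ = 1 / (1 + [H⁺]/K2 + [H⁺]²/(K1K2)) = 1 / (1 + 10^+1.77 + 10^+0.30)
   = 1 / (1 + 58.884 + 1.9953) = 1/61.880 = 0.01616
[CO3²⁻] = α₂ × DIC = 0.01616 × 7.77 = 0.1256 mmol/kg
Ksp = 10^(−6.34) = 4.571×10^-7
Ω = [Ca²⁺][CO3²⁻]/Ksp = (9.22×10^-3)(1.256×10^-4) / 4.571×10^-7 = 2.53

Ω = 2.53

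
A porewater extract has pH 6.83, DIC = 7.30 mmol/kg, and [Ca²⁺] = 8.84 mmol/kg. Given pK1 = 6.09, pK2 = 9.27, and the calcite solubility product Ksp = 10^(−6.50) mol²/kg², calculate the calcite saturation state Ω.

Ω = 0.625

α₂ = 1 / (1 + [H⁺]/K2 + [H⁺]²/(K1K2)) = 1 / (1 + 10^+2.44 + 10^+1.70)
   = 1 / (1 + 275.42 + 50.119) = 1/326.54 = 0.003062
[CO3²⁻] = α₂ × DIC = 0.003062 × 7.30 = 0.02236 mmol/kg
Ksp = 10^(−6.50) = 3.162×10^-7
Ω = [Ca²⁺][CO3²⁻]/Ksp = (8.84×10^-3)(2.236×10^-5) / 3.162×10^-7 = 0.625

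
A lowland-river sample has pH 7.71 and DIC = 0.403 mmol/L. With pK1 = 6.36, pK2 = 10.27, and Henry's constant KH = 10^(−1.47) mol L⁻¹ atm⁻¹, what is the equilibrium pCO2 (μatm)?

pCO2 = 507 μatm

α₀ = 1 / (1 + K1/[H⁺] + K1K2/[H⁺]²) = 1 / (1 + 10^+1.35 + 10^-1.21)
   = 1 / (1 + 22.387 + 0.061660) = 1/23.449 = 0.04265
[CO2*] = α₀ × DIC = 0.04265 × 0.403 = 0.01719 mmol/L = 17.19 μmol/L
pCO2 = [CO2*]/KH = 1.719×10^-5 / 3.388×10^-2 = 507 μatm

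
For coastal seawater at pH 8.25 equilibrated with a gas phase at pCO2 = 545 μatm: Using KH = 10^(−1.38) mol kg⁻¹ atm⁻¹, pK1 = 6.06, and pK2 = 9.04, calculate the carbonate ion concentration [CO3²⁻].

[CO2*] = KH · pCO2 = 10^(−1.38) × 545×10^-6 = 2.272×10^-5 mol/kg
α₀ = 1/(1 + K1/[H⁺] + K1K2/[H⁺]²) = 1/(1 + 10^+2.19 + 10^+1.40) = 0.005525
DIC = [CO2*]/α₀ = 2.272×10^-5 / 0.005525 = 4.112 mmol/kg
[CO3²⁻] = α₂·DIC; α₂ = 0.1388, so [CO3²⁻] = 0.1388 × 4.112 = 0.571 mmol/kg

[CO3²⁻] = 0.571 mmol/kg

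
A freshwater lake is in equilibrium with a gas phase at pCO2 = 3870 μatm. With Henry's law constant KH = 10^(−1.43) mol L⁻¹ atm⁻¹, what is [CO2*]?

KH = 10^(−1.43) = 3.715×10^-2 mol L⁻¹ atm⁻¹
[CO2*] = KH · pCO2 = 3.715×10^-2 × 3870×10^-6 atm = 1.44×10^-4 mol/L

[CO2*] = 144 μmol/L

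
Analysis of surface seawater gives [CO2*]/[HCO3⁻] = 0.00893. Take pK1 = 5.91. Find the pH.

From K1 = [H⁺][HCO3⁻]/[CO2*]:  pH = pK1 − log₁₀([CO2*]/[HCO3⁻])
log₁₀(0.00893) = -2.049
pH = 5.91 − (-2.049) = 7.96

pH = 7.96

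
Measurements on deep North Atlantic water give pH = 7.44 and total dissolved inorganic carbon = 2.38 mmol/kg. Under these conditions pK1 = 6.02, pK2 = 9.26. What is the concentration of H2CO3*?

α₀ = 1 / (1 + K1/[H⁺] + K1K2/[H⁺]²) = 1 / (1 + 10^+1.42 + 10^-0.40)
   = 1 / (1 + 26.303 + 0.39811) = 1/27.701 = 0.03610
[CO2*] = α₀ × DIC = 0.03610 × 2.38 = 0.0859 mmol/kg

[CO2*] = 0.0859 mmol/kg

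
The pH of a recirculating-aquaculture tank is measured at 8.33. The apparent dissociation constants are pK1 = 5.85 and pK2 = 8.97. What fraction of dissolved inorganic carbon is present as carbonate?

α₂ = 0.186

α₂ = 1 / (1 + [H⁺]/K2 + [H⁺]²/(K1K2)) = 1 / (1 + 10^+0.64 + 10^-1.84)
   = 1 / (1 + 4.3652 + 0.014454) = 1/5.3796 = 0.1859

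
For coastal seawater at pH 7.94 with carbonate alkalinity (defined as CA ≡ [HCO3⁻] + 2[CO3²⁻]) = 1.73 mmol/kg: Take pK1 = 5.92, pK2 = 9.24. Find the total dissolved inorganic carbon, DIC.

CA = [HCO3⁻] + 2[CO3²⁻] = (α₁ + 2α₂)·DIC
At pH 7.94: [H⁺]/K1 = 10^-2.02 = 0.0095499, K2/[H⁺] = 10^-1.30 = 0.050119
α₁ = 1/(1 + 0.0095499 + 0.050119) = 1/1.0597 = 0.9437; α₂ = α₁·K2/[H⁺] = 0.04730
α₁ + 2α₂ = 1.0383
DIC = CA / (α₁ + 2α₂) = 1.73 / 1.0383 = 1.67 mmol/kg

DIC = 1.67 mmol/kg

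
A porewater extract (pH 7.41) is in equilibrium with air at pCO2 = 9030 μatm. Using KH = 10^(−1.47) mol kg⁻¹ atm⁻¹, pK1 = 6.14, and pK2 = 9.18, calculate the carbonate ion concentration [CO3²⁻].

[CO2*] = KH · pCO2 = 10^(−1.47) × 9030×10^-6 = 3.060×10^-4 mol/kg
α₀ = 1/(1 + K1/[H⁺] + K1K2/[H⁺]²) = 1/(1 + 10^+1.27 + 10^-0.50) = 0.05016
DIC = [CO2*]/α₀ = 3.060×10^-4 / 0.05016 = 6.100 mmol/kg
[CO3²⁻] = α₂·DIC; α₂ = 0.01586, so [CO3²⁻] = 0.01586 × 6.100 = 0.0968 mmol/kg

[CO3²⁻] = 0.0968 mmol/kg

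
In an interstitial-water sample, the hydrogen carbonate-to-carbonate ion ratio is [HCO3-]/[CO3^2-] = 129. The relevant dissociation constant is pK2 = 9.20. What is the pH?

From K2 = [H⁺][CO3^2-]/[HCO3-]:  pH = pK2 − log₁₀([HCO3-]/[CO3^2-])
log₁₀(129) = +2.111
pH = 9.20 − (+2.111) = 7.09

pH = 7.09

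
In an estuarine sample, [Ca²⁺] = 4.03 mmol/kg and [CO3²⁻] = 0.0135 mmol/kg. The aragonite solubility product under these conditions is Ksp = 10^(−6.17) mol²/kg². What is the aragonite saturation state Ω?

Ω = 0.0805

Ksp = 10^(−6.17) = 6.761×10^-7
Ω = [Ca²⁺][CO3²⁻]/Ksp = (4.03×10^-3)(0.0135×10^-3) / 6.761×10^-7 = 0.0805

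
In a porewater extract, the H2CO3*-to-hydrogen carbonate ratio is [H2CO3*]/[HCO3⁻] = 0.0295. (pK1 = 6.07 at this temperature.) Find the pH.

pH = 7.60

From K1 = [H⁺][HCO3⁻]/[H2CO3*]:  pH = pK1 − log₁₀([H2CO3*]/[HCO3⁻])
log₁₀(0.0295) = -1.530
pH = 6.07 − (-1.530) = 7.60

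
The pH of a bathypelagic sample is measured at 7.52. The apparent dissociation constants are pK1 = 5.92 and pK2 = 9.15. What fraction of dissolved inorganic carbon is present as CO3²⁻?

α₂ = 1 / (1 + [H⁺]/K2 + [H⁺]²/(K1K2)) = 1 / (1 + 10^+1.63 + 10^+0.03)
   = 1 / (1 + 42.658 + 1.0715) = 1/44.729 = 0.02236

α₂ = 0.0224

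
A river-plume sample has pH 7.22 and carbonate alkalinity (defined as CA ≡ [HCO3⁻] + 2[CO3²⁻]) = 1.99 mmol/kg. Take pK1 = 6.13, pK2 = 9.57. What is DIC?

DIC = 2.14 mmol/kg

CA = [HCO3⁻] + 2[CO3²⁻] = (α₁ + 2α₂)·DIC
At pH 7.22: [H⁺]/K1 = 10^-1.09 = 0.081283, K2/[H⁺] = 10^-2.35 = 0.0044668
α₁ = 1/(1 + 0.081283 + 0.0044668) = 1/1.0857 = 0.9210; α₂ = α₁·K2/[H⁺] = 0.004114
α₁ + 2α₂ = 0.9293
DIC = CA / (α₁ + 2α₂) = 1.99 / 0.9293 = 2.14 mmol/kg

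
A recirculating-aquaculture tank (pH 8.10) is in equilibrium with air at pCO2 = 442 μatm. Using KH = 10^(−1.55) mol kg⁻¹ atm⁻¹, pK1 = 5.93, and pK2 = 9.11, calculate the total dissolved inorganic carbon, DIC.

[CO2*] = KH · pCO2 = 10^(−1.55) × 442×10^-6 = 1.246×10^-5 mol/kg
α₀ = 1/(1 + K1/[H⁺] + K1K2/[H⁺]²) = 1/(1 + 10^+2.17 + 10^+1.16) = 0.006121
DIC = [CO2*]/α₀ = 1.246×10^-5 / 0.006121 = 2.04 mmol/kg

DIC = 2.04 mmol/kg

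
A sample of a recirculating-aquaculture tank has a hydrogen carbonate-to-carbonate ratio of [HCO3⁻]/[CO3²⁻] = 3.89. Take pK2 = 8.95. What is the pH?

From K2 = [H⁺][CO3²⁻]/[HCO3⁻]:  pH = pK2 − log₁₀([HCO3⁻]/[CO3²⁻])
log₁₀(3.89) = +0.590
pH = 8.95 − (+0.590) = 8.36

pH = 8.36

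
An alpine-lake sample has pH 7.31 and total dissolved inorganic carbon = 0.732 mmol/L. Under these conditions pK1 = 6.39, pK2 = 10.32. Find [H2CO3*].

α₀ = 1 / (1 + K1/[H⁺] + K1K2/[H⁺]²) = 1 / (1 + 10^+0.92 + 10^-2.09)
   = 1 / (1 + 8.3176 + 0.0081283) = 1/9.3258 = 0.1072
[CO2*] = α₀ × DIC = 0.1072 × 0.732 = 0.0785 mmol/L

[CO2*] = 0.0785 mmol/L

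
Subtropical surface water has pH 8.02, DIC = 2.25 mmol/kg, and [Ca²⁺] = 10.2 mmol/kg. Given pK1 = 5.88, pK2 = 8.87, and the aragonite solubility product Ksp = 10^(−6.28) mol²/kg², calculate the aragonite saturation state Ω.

Ω = 5.38

α₂ = 1 / (1 + [H⁺]/K2 + [H⁺]²/(K1K2)) = 1 / (1 + 10^+0.85 + 10^-1.29)
   = 1 / (1 + 7.0795 + 0.051286) = 1/8.1307 = 0.1230
[CO3²⁻] = α₂ × DIC = 0.1230 × 2.25 = 0.2767 mmol/kg
Ksp = 10^(−6.28) = 5.248×10^-7
Ω = [Ca²⁺][CO3²⁻]/Ksp = (10.2×10^-3)(2.767×10^-4) / 5.248×10^-7 = 5.38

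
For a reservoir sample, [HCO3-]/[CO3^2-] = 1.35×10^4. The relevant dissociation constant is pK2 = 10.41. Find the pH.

pH = 6.28

From K2 = [H⁺][CO3^2-]/[HCO3-]:  pH = pK2 − log₁₀([HCO3-]/[CO3^2-])
log₁₀(1.35×10^4) = +4.130
pH = 10.41 − (+4.130) = 6.28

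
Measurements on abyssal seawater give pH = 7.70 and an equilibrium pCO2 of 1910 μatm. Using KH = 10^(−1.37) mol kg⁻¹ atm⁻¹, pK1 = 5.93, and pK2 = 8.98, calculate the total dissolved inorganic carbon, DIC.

DIC = 5.13 mmol/kg

[CO2*] = KH · pCO2 = 10^(−1.37) × 1910×10^-6 = 8.148×10^-5 mol/kg
α₀ = 1/(1 + K1/[H⁺] + K1K2/[H⁺]²) = 1/(1 + 10^+1.77 + 10^+0.49) = 0.01588
DIC = [CO2*]/α₀ = 8.148×10^-5 / 0.01588 = 5.13 mmol/kg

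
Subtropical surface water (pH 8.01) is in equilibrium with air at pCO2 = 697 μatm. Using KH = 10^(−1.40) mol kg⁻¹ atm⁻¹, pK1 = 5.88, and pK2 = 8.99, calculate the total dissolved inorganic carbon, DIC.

DIC = 4.16 mmol/kg

[CO2*] = KH · pCO2 = 10^(−1.40) × 697×10^-6 = 2.775×10^-5 mol/kg
α₀ = 1/(1 + K1/[H⁺] + K1K2/[H⁺]²) = 1/(1 + 10^+2.13 + 10^+1.15) = 0.006666
DIC = [CO2*]/α₀ = 2.775×10^-5 / 0.006666 = 4.16 mmol/kg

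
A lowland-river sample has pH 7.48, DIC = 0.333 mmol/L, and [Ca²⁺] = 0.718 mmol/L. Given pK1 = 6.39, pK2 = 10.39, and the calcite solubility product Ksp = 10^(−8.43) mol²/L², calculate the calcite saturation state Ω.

α₂ = 1 / (1 + [H⁺]/K2 + [H⁺]²/(K1K2)) = 1 / (1 + 10^+2.91 + 10^+1.82)
   = 1 / (1 + 812.83 + 66.069) = 1/879.90 = 0.001136
[CO3²⁻] = α₂ × DIC = 0.001136 × 0.333 = 0.0003785 mmol/L = 0.3785 μmol/L
Ksp = 10^(−8.43) = 3.715×10^-9
Ω = [Ca²⁺][CO3²⁻]/Ksp = (0.718×10^-3)(3.785×10^-7) / 3.715×10^-9 = 0.0731

Ω = 0.0731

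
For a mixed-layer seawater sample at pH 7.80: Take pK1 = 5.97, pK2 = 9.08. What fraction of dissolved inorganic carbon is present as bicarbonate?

α₁ = 1 / (1 + [H⁺]/K1 + K2/[H⁺]) = 1 / (1 + 10^-1.83 + 10^-1.28)
   = 1 / (1 + 0.014791 + 0.052481) = 1/1.0673 = 0.9370

α₁ = 0.937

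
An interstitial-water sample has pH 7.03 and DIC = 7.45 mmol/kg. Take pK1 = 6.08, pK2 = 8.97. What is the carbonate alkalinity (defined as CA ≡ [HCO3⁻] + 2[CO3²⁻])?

CA = [HCO3⁻] + 2[CO3²⁻] = (α₁ + 2α₂)·DIC
At pH 7.03: [H⁺]/K1 = 10^-0.95 = 0.11220, K2/[H⁺] = 10^-1.94 = 0.011482
α₁ = 1/(1 + 0.11220 + 0.011482) = 1/1.1237 = 0.8899; α₂ = α₁·K2/[H⁺] = 0.01022
α₁ + 2α₂ = 0.9104
CA = 0.9104 × 7.45 = 6.78 mmol/kg

CA = 6.78 mmol/kg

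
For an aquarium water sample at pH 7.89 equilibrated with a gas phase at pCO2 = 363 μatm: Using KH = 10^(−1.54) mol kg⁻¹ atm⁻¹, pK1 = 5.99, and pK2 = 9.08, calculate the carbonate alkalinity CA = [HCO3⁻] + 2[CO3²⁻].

CA = 0.939 mmol/kg

[CO2*] = KH · pCO2 = 10^(−1.54) × 363×10^-6 = 1.047×10^-5 mol/kg
α₀ = 1/(1 + K1/[H⁺] + K1K2/[H⁺]²) = 1/(1 + 10^+1.90 + 10^+0.71) = 0.01169
DIC = [CO2*]/α₀ = 1.047×10^-5 / 0.01169 = 0.8957 mmol/kg
CA = (α₁ + 2α₂)·DIC = (0.9284 + 2×0.05994) × 0.8957 = 0.939 mmol/kg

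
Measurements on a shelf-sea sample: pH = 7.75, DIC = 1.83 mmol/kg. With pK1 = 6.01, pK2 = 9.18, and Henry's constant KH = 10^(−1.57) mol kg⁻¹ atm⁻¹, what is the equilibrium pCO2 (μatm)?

α₀ = 1 / (1 + K1/[H⁺] + K1K2/[H⁺]²) = 1 / (1 + 10^+1.74 + 10^+0.31)
   = 1 / (1 + 54.954 + 2.0417) = 1/57.996 = 0.01724
[CO2*] = α₀ × DIC = 0.01724 × 1.83 = 0.03155 mmol/kg
pCO2 = [CO2*]/KH = 3.155×10^-5 / 2.692×10^-2 = 1170 μatm

pCO2 = 1170 μatm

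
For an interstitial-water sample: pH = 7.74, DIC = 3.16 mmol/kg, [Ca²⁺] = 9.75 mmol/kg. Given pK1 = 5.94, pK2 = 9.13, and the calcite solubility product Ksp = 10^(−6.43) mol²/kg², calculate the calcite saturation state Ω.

α₂ = 1 / (1 + [H⁺]/K2 + [H⁺]²/(K1K2)) = 1 / (1 + 10^+1.39 + 10^-0.41)
   = 1 / (1 + 24.547 + 0.38905) = 1/25.936 = 0.03856
[CO3²⁻] = α₂ × DIC = 0.03856 × 3.16 = 0.1218 mmol/kg
Ksp = 10^(−6.43) = 3.715×10^-7
Ω = [Ca²⁺][CO3²⁻]/Ksp = (9.75×10^-3)(1.218×10^-4) / 3.715×10^-7 = 3.20

Ω = 3.20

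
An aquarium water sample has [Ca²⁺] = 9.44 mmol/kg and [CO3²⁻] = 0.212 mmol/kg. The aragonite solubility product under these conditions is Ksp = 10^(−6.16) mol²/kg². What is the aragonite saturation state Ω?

Ω = 2.89

Ksp = 10^(−6.16) = 6.918×10^-7
Ω = [Ca²⁺][CO3²⁻]/Ksp = (9.44×10^-3)(0.212×10^-3) / 6.918×10^-7 = 2.89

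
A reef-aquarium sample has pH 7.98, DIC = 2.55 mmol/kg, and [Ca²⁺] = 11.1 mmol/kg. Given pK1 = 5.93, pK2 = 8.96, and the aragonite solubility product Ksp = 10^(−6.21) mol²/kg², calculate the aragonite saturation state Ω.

α₂ = 1 / (1 + [H⁺]/K2 + [H⁺]²/(K1K2)) = 1 / (1 + 10^+0.98 + 10^-1.07)
   = 1 / (1 + 9.5499 + 0.085114) = 1/10.635 = 0.09403
[CO3²⁻] = α₂ × DIC = 0.09403 × 2.55 = 0.2398 mmol/kg
Ksp = 10^(−6.21) = 6.166×10^-7
Ω = [Ca²⁺][CO3²⁻]/Ksp = (11.1×10^-3)(2.398×10^-4) / 6.166×10^-7 = 4.32

Ω = 4.32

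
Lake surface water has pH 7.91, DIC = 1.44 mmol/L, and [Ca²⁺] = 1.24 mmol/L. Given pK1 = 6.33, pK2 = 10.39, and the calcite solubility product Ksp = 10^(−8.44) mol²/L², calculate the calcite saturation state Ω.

Ω = 1.58

α₂ = 1 / (1 + [H⁺]/K2 + [H⁺]²/(K1K2)) = 1 / (1 + 10^+2.48 + 10^+0.90)
   = 1 / (1 + 302.00 + 7.9433) = 1/310.94 = 0.003216
[CO3²⁻] = α₂ × DIC = 0.003216 × 1.44 = 0.004631 mmol/L = 4.631 μmol/L
Ksp = 10^(−8.44) = 3.631×10^-9
Ω = [Ca²⁺][CO3²⁻]/Ksp = (1.24×10^-3)(4.631×10^-6) / 3.631×10^-9 = 1.58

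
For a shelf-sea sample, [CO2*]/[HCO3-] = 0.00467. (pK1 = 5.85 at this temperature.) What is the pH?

pH = 8.18

From K1 = [H⁺][HCO3-]/[CO2*]:  pH = pK1 − log₁₀([CO2*]/[HCO3-])
log₁₀(0.00467) = -2.331
pH = 5.85 − (-2.331) = 8.18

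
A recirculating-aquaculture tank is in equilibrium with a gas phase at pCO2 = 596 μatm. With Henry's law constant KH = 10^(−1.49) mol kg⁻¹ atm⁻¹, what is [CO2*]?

KH = 10^(−1.49) = 3.236×10^-2 mol kg⁻¹ atm⁻¹
[CO2*] = KH · pCO2 = 3.236×10^-2 × 596×10^-6 atm = 1.93×10^-5 mol/kg

[CO2*] = 19.3 μmol/kg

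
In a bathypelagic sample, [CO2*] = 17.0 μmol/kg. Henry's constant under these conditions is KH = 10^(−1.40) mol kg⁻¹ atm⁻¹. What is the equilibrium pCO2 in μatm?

KH = 10^(−1.40) = 3.981×10^-2 mol kg⁻¹ atm⁻¹
pCO2 = [CO2*]/KH = 17.0×10^-6 / 3.981×10^-2 = 4.27×10^-4 atm = 427 μatm

pCO2 = 427 μatm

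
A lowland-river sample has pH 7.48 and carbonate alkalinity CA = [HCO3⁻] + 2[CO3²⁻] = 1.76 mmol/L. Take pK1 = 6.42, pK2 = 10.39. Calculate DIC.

CA = [HCO3⁻] + 2[CO3²⁻] = (α₁ + 2α₂)·DIC
At pH 7.48: [H⁺]/K1 = 10^-1.06 = 0.087096, K2/[H⁺] = 10^-2.91 = 0.0012303
α₁ = 1/(1 + 0.087096 + 0.0012303) = 1/1.0883 = 0.9188; α₂ = α₁·K2/[H⁺] = 0.001130
α₁ + 2α₂ = 0.9211
DIC = CA / (α₁ + 2α₂) = 1.76 / 0.9211 = 1.91 mmol/L

DIC = 1.91 mmol/L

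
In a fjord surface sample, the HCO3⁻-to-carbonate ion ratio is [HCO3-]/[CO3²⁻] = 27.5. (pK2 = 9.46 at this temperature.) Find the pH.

From K2 = [H⁺][CO3²⁻]/[HCO3-]:  pH = pK2 − log₁₀([HCO3-]/[CO3²⁻])
log₁₀(27.5) = +1.439
pH = 9.46 − (+1.439) = 8.02

pH = 8.02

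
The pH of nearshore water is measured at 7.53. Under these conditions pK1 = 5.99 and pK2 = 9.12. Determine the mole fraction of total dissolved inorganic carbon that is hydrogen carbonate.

α₁ = 1 / (1 + [H⁺]/K1 + K2/[H⁺]) = 1 / (1 + 10^-1.54 + 10^-1.59)
   = 1 / (1 + 0.028840 + 0.025704) = 1/1.0545 = 0.9483

α₁ = 0.948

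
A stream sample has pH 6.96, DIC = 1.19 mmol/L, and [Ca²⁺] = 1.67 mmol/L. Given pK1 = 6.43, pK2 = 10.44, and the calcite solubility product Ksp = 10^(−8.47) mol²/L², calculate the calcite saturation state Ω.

Ω = 0.150

α₂ = 1 / (1 + [H⁺]/K2 + [H⁺]²/(K1K2)) = 1 / (1 + 10^+3.48 + 10^+2.95)
   = 1 / (1 + 3020.0 + 891.25) = 1/3912.2 = 0.0002556
[CO3²⁻] = α₂ × DIC = 0.0002556 × 1.19 = 0.0003042 mmol/L = 0.3042 μmol/L
Ksp = 10^(−8.47) = 3.388×10^-9
Ω = [Ca²⁺][CO3²⁻]/Ksp = (1.67×10^-3)(3.042×10^-7) / 3.388×10^-9 = 0.150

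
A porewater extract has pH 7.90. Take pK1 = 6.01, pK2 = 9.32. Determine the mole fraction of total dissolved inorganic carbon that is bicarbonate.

α₁ = 0.952

α₁ = 1 / (1 + [H⁺]/K1 + K2/[H⁺]) = 1 / (1 + 10^-1.89 + 10^-1.42)
   = 1 / (1 + 0.012882 + 0.038019) = 1/1.0509 = 0.9516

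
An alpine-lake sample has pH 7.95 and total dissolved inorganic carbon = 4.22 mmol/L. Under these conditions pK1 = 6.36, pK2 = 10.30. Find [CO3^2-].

[CO3²⁻] = 18.3 μmol/L

α₂ = 1 / (1 + [H⁺]/K2 + [H⁺]²/(K1K2)) = 1 / (1 + 10^+2.35 + 10^+0.76)
   = 1 / (1 + 223.87 + 5.7544) = 1/230.63 = 0.004336
[CO3²⁻] = α₂ × DIC = 0.004336 × 4.22 = 0.0183 mmol/L = 18.3 μmol/L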